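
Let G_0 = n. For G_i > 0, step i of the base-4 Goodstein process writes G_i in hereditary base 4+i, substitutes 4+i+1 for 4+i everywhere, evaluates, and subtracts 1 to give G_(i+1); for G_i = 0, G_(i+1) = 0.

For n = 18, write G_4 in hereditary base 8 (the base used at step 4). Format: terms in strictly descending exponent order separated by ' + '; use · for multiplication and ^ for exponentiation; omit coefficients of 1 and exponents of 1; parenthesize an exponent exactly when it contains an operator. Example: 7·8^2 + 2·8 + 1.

6·8 + 5

G_0=18  [base 4] 4^2 + 2  →[4↦5]→  5^2 + 2 = 27  −1 ⇒ G_1=26
G_1=26  [base 5] 5^2 + 1  →[5↦6]→  6^2 + 1 = 37  −1 ⇒ G_2=36
G_2=36  [base 6] 6^2  →[6↦7]→  7^2 = 49  −1 ⇒ G_3=48
G_3=48  [base 7] 6·7 + 6  →[7↦8]→  6·8 + 6 = 54  −1 ⇒ G_4=53
G_4=53  [base 8] 6·8 + 5  →[8↦9]→  6·9 + 5 = 59  −1 ⇒ G_5=58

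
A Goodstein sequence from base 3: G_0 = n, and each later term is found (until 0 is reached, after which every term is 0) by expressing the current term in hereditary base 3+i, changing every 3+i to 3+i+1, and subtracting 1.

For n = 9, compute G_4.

21

i=0: 9 = 3^2 (b=3); 3→4: 4^2 = 16; 16−1 = 15
i=1: 15 = 3·4 + 3 (b=4); 4→5: 3·5 + 3 = 18; 18−1 = 17
i=2: 17 = 3·5 + 2 (b=5); 5→6: 3·6 + 2 = 20; 20−1 = 19
i=3: 19 = 3·6 + 1 (b=6); 6→7: 3·7 + 1 = 22; 22−1 = 21
i=4: 21 = 3·7 (b=7); 7→8: 3·8 = 24; 24−1 = 23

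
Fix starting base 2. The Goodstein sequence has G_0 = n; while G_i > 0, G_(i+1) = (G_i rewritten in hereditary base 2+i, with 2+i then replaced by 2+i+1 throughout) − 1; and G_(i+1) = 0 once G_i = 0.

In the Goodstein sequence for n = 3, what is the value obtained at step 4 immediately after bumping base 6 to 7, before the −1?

[0] 3 ≡ 2 + 1 (base 2). Lift 3: 4. −1: 3.
[1] 3 ≡ 3 (base 3). Lift 4: 4. −1: 3.
[2] 3 ≡ 3 (base 4). Lift 5: 3. −1: 2.
[3] 2 ≡ 2 (base 5). Lift 6: 2. −1: 1.
[4] 1 ≡ 1 (base 6). Lift 7: 1. −1: 0.

1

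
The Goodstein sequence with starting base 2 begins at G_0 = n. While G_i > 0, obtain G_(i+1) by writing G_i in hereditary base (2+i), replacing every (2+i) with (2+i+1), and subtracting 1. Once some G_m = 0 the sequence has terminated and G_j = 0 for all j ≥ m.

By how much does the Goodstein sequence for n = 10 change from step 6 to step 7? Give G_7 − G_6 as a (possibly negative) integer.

1853361269

base 2: 10 = 2^(2 + 1) + 2; at 3: 3^(3 + 1) + 3 = 84; next = 83
base 3: 83 = 3^(3 + 1) + 2; at 4: 4^(4 + 1) + 2 = 1026; next = 1025
base 4: 1025 = 4^(4 + 1) + 1; at 5: 5^(5 + 1) + 1 = 15626; next = 15625
base 5: 15625 = 5^(5 + 1); at 6: 6^(6 + 1) = 279936; next = 279935
base 6: 279935 = 5·6^6 + 5·6^5 + 5·6^4 + 5·6^3 + 5·6^2 + 5·6 + 5; at 7: 5·7^7 + 5·7^5 + 5·7^4 + 5·7^3 + 5·7^2 + 5·7 + 5 = 4215755; next = 4215754
base 7: 4215754 = 5·7^7 + 5·7^5 + 5·7^4 + 5·7^3 + 5·7^2 + 5·7 + 4; at 8: 5·8^8 + 5·8^5 + 5·8^4 + 5·8^3 + 5·8^2 + 5·8 + 4 = 84073324; next = 84073323
base 8: 84073323 = 5·8^8 + 5·8^5 + 5·8^4 + 5·8^3 + 5·8^2 + 5·8 + 3; at 9: 5·9^9 + 5·9^5 + 5·9^4 + 5·9^3 + 5·9^2 + 5·9 + 3 = 1937434593; next = 1937434592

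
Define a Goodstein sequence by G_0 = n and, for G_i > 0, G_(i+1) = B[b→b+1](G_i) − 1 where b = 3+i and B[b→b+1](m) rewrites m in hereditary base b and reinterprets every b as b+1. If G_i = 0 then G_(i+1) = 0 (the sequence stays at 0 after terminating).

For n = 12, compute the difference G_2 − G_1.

8

[0] 12 ≡ 3^2 + 3 (base 3). Lift 4: 20. −1: 19.
[1] 19 ≡ 4^2 + 3 (base 4). Lift 5: 28. −1: 27.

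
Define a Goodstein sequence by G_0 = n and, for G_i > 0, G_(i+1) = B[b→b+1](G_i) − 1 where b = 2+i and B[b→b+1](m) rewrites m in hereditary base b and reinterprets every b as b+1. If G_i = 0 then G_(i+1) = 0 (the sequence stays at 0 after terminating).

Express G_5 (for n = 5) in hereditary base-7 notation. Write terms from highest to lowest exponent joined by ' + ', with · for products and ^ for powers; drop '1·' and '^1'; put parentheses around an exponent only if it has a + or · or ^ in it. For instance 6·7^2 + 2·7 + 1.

3·7^3 + 3·7^2 + 3·7

base 2: 5 = 2^2 + 1; at 3: 3^3 + 1 = 28; next = 27
base 3: 27 = 3^3; at 4: 4^4 = 256; next = 255
base 4: 255 = 3·4^3 + 3·4^2 + 3·4 + 3; at 5: 3·5^3 + 3·5^2 + 3·5 + 3 = 468; next = 467
base 5: 467 = 3·5^3 + 3·5^2 + 3·5 + 2; at 6: 3·6^3 + 3·6^2 + 3·6 + 2 = 776; next = 775
base 6: 775 = 3·6^3 + 3·6^2 + 3·6 + 1; at 7: 3·7^3 + 3·7^2 + 3·7 + 1 = 1198; next = 1197
base 7: 1197 = 3·7^3 + 3·7^2 + 3·7; at 8: 3·8^3 + 3·8^2 + 3·8 = 1752; next = 1751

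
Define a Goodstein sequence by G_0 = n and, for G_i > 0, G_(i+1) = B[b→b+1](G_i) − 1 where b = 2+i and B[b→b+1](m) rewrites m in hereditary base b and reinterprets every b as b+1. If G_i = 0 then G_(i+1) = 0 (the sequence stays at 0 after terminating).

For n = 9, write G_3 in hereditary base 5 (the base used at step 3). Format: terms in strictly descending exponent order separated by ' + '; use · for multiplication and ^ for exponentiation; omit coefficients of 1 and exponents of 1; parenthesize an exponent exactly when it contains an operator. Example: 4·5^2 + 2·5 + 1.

G_0 = 9. HB_2(9) = 2^(2 + 1) + 1. Bump = 82. G_1 = 81.
G_1 = 81. HB_3(81) = 3^(3 + 1). Bump = 1024. G_2 = 1023.
G_2 = 1023. HB_4(1023) = 3·4^4 + 3·4^3 + 3·4^2 + 3·4 + 3. Bump = 9843. G_3 = 9842.

3·5^5 + 3·5^3 + 3·5^2 + 3·5 + 2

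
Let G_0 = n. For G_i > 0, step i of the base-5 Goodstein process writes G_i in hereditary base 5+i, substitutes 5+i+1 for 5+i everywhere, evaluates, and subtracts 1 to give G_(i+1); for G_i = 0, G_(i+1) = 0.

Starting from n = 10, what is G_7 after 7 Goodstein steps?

step 0: 10 = 2·5; sub 6 for 5: 2·6; = 12; G_1 = 12−1 = 11
step 1: 11 = 6 + 5; sub 7 for 6: 7 + 5; = 12; G_2 = 12−1 = 11
step 2: 11 = 7 + 4; sub 8 for 7: 8 + 4; = 12; G_3 = 12−1 = 11
step 3: 11 = 8 + 3; sub 9 for 8: 9 + 3; = 12; G_4 = 12−1 = 11
step 4: 11 = 9 + 2; sub 10 for 9: 10 + 2; = 12; G_5 = 12−1 = 11
step 5: 11 = 10 + 1; sub 11 for 10: 11 + 1; = 12; G_6 = 12−1 = 11
step 6: 11 = 11; sub 12 for 11: 12; = 12; G_7 = 12−1 = 11
step 7: 11 = 11; sub 13 for 12: 11; = 11; G_8 = 11−1 = 10

11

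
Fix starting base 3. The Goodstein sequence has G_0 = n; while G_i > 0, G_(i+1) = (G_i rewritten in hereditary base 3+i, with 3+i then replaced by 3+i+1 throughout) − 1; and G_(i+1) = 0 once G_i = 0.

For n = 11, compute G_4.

(0) 11|_3 = 3^2 + 2 ↦ 4^2 + 2|_4 = 18 ⇒ 17
(1) 17|_4 = 4^2 + 1 ↦ 5^2 + 1|_5 = 26 ⇒ 25
(2) 25|_5 = 5^2 ↦ 6^2|_6 = 36 ⇒ 35
(3) 35|_6 = 5·6 + 5 ↦ 5·7 + 5|_7 = 40 ⇒ 39
(4) 39|_7 = 5·7 + 4 ↦ 5·8 + 4|_8 = 44 ⇒ 43

39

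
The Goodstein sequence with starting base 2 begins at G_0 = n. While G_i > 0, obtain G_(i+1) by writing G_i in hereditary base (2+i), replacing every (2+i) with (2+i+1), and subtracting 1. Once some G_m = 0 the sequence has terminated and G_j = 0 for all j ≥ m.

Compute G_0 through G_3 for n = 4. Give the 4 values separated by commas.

G_0 = 4. HB_2(4) = 2^2. Bump = 27. G_1 = 26.
G_1 = 26. HB_3(26) = 2·3^2 + 2·3 + 2. Bump = 42. G_2 = 41.
G_2 = 41. HB_4(41) = 2·4^2 + 2·4 + 1. Bump = 61. G_3 = 60.

4, 26, 41, 60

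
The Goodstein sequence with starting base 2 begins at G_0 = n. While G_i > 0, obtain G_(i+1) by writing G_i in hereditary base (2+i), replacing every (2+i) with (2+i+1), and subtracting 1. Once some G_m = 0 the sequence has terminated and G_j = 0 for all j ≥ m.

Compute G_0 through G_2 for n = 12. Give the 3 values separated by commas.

12, 107, 1065

step 0: 12 = 2^(2 + 1) + 2^2; sub 3 for 2: 3^(3 + 1) + 3^3; = 108; G_1 = 108−1 = 107
step 1: 107 = 3^(3 + 1) + 2·3^2 + 2·3 + 2; sub 4 for 3: 4^(4 + 1) + 2·4^2 + 2·4 + 2; = 1066; G_2 = 1066−1 = 1065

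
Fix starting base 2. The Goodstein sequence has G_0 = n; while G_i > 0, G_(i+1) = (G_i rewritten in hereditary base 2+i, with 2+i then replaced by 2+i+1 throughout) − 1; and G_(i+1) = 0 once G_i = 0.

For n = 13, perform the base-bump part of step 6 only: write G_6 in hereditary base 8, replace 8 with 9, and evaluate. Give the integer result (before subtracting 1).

G_0 = 13. HB_2(13) = 2^(2 + 1) + 2^2 + 1. Bump = 109. G_1 = 108.
G_1 = 108. HB_3(108) = 3^(3 + 1) + 3^3. Bump = 1280. G_2 = 1279.
G_2 = 1279. HB_4(1279) = 4^(4 + 1) + 3·4^3 + 3·4^2 + 3·4 + 3. Bump = 16093. G_3 = 16092.
G_3 = 16092. HB_5(16092) = 5^(5 + 1) + 3·5^3 + 3·5^2 + 3·5 + 2. Bump = 280712. G_4 = 280711.
G_4 = 280711. HB_6(280711) = 6^(6 + 1) + 3·6^3 + 3·6^2 + 3·6 + 1. Bump = 5765999. G_5 = 5765998.
G_5 = 5765998. HB_7(5765998) = 7^(7 + 1) + 3·7^3 + 3·7^2 + 3·7. Bump = 134219480. G_6 = 134219479.
G_6 = 134219479. HB_8(134219479) = 8^(8 + 1) + 3·8^3 + 3·8^2 + 2·8 + 7. Bump = 3486786856. G_7 = 3486786855.

3486786856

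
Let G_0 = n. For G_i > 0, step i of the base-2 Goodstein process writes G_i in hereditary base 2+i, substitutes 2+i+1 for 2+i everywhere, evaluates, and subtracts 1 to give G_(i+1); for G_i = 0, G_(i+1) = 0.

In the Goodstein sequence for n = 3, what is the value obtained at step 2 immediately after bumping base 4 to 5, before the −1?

3 —HB2→ 2 + 1 —bump→ 3 + 1 = 4 —(−1)→ 3
3 —HB3→ 3 —bump→ 4 = 4 —(−1)→ 3
3 —HB4→ 3 —bump→ 3 = 3 —(−1)→ 2

3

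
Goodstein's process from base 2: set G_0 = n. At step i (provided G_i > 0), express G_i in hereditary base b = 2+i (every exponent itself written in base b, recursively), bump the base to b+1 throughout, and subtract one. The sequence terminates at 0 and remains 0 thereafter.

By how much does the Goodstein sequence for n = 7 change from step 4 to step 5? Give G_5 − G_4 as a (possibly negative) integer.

776886

step 0: 7 = 2^2 + 2 + 1; sub 3 for 2: 3^3 + 3 + 1; = 31; G_1 = 31−1 = 30
step 1: 30 = 3^3 + 3; sub 4 for 3: 4^4 + 4; = 260; G_2 = 260−1 = 259
step 2: 259 = 4^4 + 3; sub 5 for 4: 5^5 + 3; = 3128; G_3 = 3128−1 = 3127
step 3: 3127 = 5^5 + 2; sub 6 for 5: 6^6 + 2; = 46658; G_4 = 46658−1 = 46657
step 4: 46657 = 6^6 + 1; sub 7 for 6: 7^7 + 1; = 823544; G_5 = 823544−1 = 823543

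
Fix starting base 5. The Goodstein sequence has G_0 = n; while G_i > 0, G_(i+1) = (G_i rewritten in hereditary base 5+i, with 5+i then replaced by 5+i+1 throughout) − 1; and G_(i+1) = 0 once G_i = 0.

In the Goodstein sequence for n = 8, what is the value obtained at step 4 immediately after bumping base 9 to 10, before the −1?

8 —HB5→ 5 + 3 —bump→ 6 + 3 = 9 —(−1)→ 8
8 —HB6→ 6 + 2 —bump→ 7 + 2 = 9 —(−1)→ 8
8 —HB7→ 7 + 1 —bump→ 8 + 1 = 9 —(−1)→ 8
8 —HB8→ 8 —bump→ 9 = 9 —(−1)→ 8
8 —HB9→ 8 —bump→ 8 = 8 —(−1)→ 7

8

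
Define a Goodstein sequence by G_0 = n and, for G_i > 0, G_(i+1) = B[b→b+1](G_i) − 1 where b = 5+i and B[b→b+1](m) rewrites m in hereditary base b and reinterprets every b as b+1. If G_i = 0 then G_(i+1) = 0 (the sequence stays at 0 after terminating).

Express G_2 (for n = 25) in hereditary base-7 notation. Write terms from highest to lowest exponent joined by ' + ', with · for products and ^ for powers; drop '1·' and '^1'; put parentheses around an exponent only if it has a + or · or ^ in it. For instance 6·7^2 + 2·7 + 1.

5·7 + 4

25 —HB5→ 5^2 —bump→ 6^2 = 36 —(−1)→ 35
35 —HB6→ 5·6 + 5 —bump→ 5·7 + 5 = 40 —(−1)→ 39
39 —HB7→ 5·7 + 4 —bump→ 5·8 + 4 = 44 —(−1)→ 43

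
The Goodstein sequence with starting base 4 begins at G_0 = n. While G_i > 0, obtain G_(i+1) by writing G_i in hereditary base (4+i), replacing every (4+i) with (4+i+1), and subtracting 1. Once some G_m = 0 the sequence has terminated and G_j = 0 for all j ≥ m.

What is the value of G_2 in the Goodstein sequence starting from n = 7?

7

i=0: 7 = 4 + 3 (b=4); 4→5: 5 + 3 = 8; 8−1 = 7
i=1: 7 = 5 + 2 (b=5); 5→6: 6 + 2 = 8; 8−1 = 7
i=2: 7 = 6 + 1 (b=6); 6→7: 7 + 1 = 8; 8−1 = 7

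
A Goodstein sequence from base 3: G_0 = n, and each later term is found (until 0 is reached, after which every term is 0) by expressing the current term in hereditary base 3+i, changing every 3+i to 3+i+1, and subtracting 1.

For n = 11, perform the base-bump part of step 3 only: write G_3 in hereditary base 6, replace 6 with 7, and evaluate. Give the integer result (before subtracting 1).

40

(0) 11|_3 = 3^2 + 2 ↦ 4^2 + 2|_4 = 18 ⇒ 17
(1) 17|_4 = 4^2 + 1 ↦ 5^2 + 1|_5 = 26 ⇒ 25
(2) 25|_5 = 5^2 ↦ 6^2|_6 = 36 ⇒ 35
(3) 35|_6 = 5·6 + 5 ↦ 5·7 + 5|_7 = 40 ⇒ 39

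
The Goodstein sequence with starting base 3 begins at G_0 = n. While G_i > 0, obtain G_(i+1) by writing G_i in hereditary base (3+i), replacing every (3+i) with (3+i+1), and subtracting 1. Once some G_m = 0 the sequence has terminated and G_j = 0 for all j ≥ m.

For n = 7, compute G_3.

(0) 7|_3 = 2·3 + 1 ↦ 2·4 + 1|_4 = 9 ⇒ 8
(1) 8|_4 = 2·4 ↦ 2·5|_5 = 10 ⇒ 9
(2) 9|_5 = 5 + 4 ↦ 6 + 4|_6 = 10 ⇒ 9

9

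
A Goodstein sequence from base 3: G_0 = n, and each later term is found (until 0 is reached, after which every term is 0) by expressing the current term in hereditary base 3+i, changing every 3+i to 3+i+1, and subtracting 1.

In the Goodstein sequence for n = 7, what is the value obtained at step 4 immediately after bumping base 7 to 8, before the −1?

10

i=0: 7 = 2·3 + 1 (b=3); 3→4: 2·4 + 1 = 9; 9−1 = 8
i=1: 8 = 2·4 (b=4); 4→5: 2·5 = 10; 10−1 = 9
i=2: 9 = 5 + 4 (b=5); 5→6: 6 + 4 = 10; 10−1 = 9
i=3: 9 = 6 + 3 (b=6); 6→7: 7 + 3 = 10; 10−1 = 9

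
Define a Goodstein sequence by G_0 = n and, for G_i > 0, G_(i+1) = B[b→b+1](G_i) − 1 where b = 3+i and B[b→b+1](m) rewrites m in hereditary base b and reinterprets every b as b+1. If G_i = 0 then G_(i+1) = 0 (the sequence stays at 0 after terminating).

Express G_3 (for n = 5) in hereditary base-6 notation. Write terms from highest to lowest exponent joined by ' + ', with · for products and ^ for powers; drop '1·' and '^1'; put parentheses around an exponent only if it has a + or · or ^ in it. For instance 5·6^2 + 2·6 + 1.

G_0 = 5. HB_3(5) = 3 + 2. Bump = 6. G_1 = 5.
G_1 = 5. HB_4(5) = 4 + 1. Bump = 6. G_2 = 5.
G_2 = 5. HB_5(5) = 5. Bump = 6. G_3 = 5.
G_3 = 5. HB_6(5) = 5. Bump = 5. G_4 = 4.

5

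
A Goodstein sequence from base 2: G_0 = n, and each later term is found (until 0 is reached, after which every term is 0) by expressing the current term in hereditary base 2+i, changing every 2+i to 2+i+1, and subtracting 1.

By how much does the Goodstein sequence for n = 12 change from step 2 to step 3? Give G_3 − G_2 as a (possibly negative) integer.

14620

(0) 12|_2 = 2^(2 + 1) + 2^2 ↦ 3^(3 + 1) + 3^3|_3 = 108 ⇒ 107
(1) 107|_3 = 3^(3 + 1) + 2·3^2 + 2·3 + 2 ↦ 4^(4 + 1) + 2·4^2 + 2·4 + 2|_4 = 1066 ⇒ 1065
(2) 1065|_4 = 4^(4 + 1) + 2·4^2 + 2·4 + 1 ↦ 5^(5 + 1) + 2·5^2 + 2·5 + 1|_5 = 15686 ⇒ 15685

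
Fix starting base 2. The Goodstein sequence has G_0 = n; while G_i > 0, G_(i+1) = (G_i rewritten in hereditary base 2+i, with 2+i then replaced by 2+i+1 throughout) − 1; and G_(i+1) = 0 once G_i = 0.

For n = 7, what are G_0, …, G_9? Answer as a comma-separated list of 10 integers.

7 —HB2→ 2^2 + 2 + 1 —bump→ 3^3 + 3 + 1 = 31 —(−1)→ 30
30 —HB3→ 3^3 + 3 —bump→ 4^4 + 4 = 260 —(−1)→ 259
259 —HB4→ 4^4 + 3 —bump→ 5^5 + 3 = 3128 —(−1)→ 3127
3127 —HB5→ 5^5 + 2 —bump→ 6^6 + 2 = 46658 —(−1)→ 46657
46657 —HB6→ 6^6 + 1 —bump→ 7^7 + 1 = 823544 —(−1)→ 823543
823543 —HB7→ 7^7 —bump→ 8^8 = 16777216 —(−1)→ 16777215
16777215 —HB8→ 7·8^7 + 7·8^6 + 7·8^5 + 7·8^4 + 7·8^3 + 7·8^2 + 7·8 + 7 —bump→ 7·9^7 + 7·9^6 + 7·9^5 + 7·9^4 + 7·9^3 + 7·9^2 + 7·9 + 7 = 37665880 —(−1)→ 37665879
37665879 —HB9→ 7·9^7 + 7·9^6 + 7·9^5 + 7·9^4 + 7·9^3 + 7·9^2 + 7·9 + 6 —bump→ 7·10^7 + 7·10^6 + 7·10^5 + 7·10^4 + 7·10^3 + 7·10^2 + 7·10 + 6 = 77777776 —(−1)→ 77777775
77777775 —HB10→ 7·10^7 + 7·10^6 + 7·10^5 + 7·10^4 + 7·10^3 + 7·10^2 + 7·10 + 5 —bump→ 7·11^7 + 7·11^6 + 7·11^5 + 7·11^4 + 7·11^3 + 7·11^2 + 7·11 + 5 = 150051214 —(−1)→ 150051213

7, 30, 259, 3127, 46657, 823543, 16777215, 37665879, 77777775, 150051213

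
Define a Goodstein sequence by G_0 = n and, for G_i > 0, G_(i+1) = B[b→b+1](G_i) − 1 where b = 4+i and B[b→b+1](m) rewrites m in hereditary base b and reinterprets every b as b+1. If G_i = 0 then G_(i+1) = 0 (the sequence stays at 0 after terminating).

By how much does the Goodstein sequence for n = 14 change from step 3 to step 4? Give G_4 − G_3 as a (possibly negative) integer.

G_0 = 14. HB_4(14) = 3·4 + 2. Bump = 17. G_1 = 16.
G_1 = 16. HB_5(16) = 3·5 + 1. Bump = 19. G_2 = 18.
G_2 = 18. HB_6(18) = 3·6. Bump = 21. G_3 = 20.
G_3 = 20. HB_7(20) = 2·7 + 6. Bump = 22. G_4 = 21.

1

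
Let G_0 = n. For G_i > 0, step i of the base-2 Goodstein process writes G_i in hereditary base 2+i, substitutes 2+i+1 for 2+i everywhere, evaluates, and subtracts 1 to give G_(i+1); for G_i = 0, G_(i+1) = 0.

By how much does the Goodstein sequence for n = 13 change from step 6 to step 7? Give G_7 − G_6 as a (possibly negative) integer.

3352567376

[0] 13 ≡ 2^(2 + 1) + 2^2 + 1 (base 2). Lift 3: 109. −1: 108.
[1] 108 ≡ 3^(3 + 1) + 3^3 (base 3). Lift 4: 1280. −1: 1279.
[2] 1279 ≡ 4^(4 + 1) + 3·4^3 + 3·4^2 + 3·4 + 3 (base 4). Lift 5: 16093. −1: 16092.
[3] 16092 ≡ 5^(5 + 1) + 3·5^3 + 3·5^2 + 3·5 + 2 (base 5). Lift 6: 280712. −1: 280711.
[4] 280711 ≡ 6^(6 + 1) + 3·6^3 + 3·6^2 + 3·6 + 1 (base 6). Lift 7: 5765999. −1: 5765998.
[5] 5765998 ≡ 7^(7 + 1) + 3·7^3 + 3·7^2 + 3·7 (base 7). Lift 8: 134219480. −1: 134219479.
[6] 134219479 ≡ 8^(8 + 1) + 3·8^3 + 3·8^2 + 2·8 + 7 (base 8). Lift 9: 3486786856. −1: 3486786855.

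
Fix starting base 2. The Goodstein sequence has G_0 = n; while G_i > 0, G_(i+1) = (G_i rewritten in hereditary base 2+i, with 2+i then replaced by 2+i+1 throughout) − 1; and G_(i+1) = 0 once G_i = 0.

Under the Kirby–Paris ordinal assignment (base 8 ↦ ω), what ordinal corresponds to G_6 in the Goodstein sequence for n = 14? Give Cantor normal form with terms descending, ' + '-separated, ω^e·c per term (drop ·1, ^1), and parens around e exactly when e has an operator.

i=0: 14 = 2^(2 + 1) + 2^2 + 2 (b=2); 2→3: 3^(3 + 1) + 3^3 + 3 = 111; 111−1 = 110
i=1: 110 = 3^(3 + 1) + 3^3 + 2 (b=3); 3→4: 4^(4 + 1) + 4^4 + 2 = 1282; 1282−1 = 1281
i=2: 1281 = 4^(4 + 1) + 4^4 + 1 (b=4); 4→5: 5^(5 + 1) + 5^5 + 1 = 18751; 18751−1 = 18750
i=3: 18750 = 5^(5 + 1) + 5^5 (b=5); 5→6: 6^(6 + 1) + 6^6 = 326592; 326592−1 = 326591
i=4: 326591 = 6^(6 + 1) + 5·6^5 + 5·6^4 + 5·6^3 + 5·6^2 + 5·6 + 5 (b=6); 6→7: 7^(7 + 1) + 5·7^5 + 5·7^4 + 5·7^3 + 5·7^2 + 5·7 + 5 = 5862841; 5862841−1 = 5862840
i=5: 5862840 = 7^(7 + 1) + 5·7^5 + 5·7^4 + 5·7^3 + 5·7^2 + 5·7 + 4 (b=7); 7→8: 8^(8 + 1) + 5·8^5 + 5·8^4 + 5·8^3 + 5·8^2 + 5·8 + 4 = 134404972; 134404972−1 = 134404971

ω^(ω + 1) + ω^5·5 + ω^4·5 + ω^3·5 + ω^2·5 + ω·5 + 3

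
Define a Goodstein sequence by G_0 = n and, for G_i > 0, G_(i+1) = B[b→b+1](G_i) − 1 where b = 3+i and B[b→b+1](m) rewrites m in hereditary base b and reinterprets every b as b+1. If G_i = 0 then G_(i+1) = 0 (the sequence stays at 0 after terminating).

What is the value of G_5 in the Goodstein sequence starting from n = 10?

33

G_0=10  [base 3] 3^2 + 1  →[3↦4]→  4^2 + 1 = 17  −1 ⇒ G_1=16
G_1=16  [base 4] 4^2  →[4↦5]→  5^2 = 25  −1 ⇒ G_2=24
G_2=24  [base 5] 4·5 + 4  →[5↦6]→  4·6 + 4 = 28  −1 ⇒ G_3=27
G_3=27  [base 6] 4·6 + 3  →[6↦7]→  4·7 + 3 = 31  −1 ⇒ G_4=30
G_4=30  [base 7] 4·7 + 2  →[7↦8]→  4·8 + 2 = 34  −1 ⇒ G_5=33
G_5=33  [base 8] 4·8 + 1  →[8↦9]→  4·9 + 1 = 37  −1 ⇒ G_6=36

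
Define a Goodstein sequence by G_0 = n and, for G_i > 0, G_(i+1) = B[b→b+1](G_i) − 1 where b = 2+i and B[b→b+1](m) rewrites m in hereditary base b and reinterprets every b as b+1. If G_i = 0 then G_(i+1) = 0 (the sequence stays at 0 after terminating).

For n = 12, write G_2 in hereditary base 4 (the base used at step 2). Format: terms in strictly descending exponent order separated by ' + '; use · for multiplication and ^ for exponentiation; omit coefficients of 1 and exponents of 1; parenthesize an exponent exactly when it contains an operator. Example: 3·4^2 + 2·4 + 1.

G_0=12  [base 2] 2^(2 + 1) + 2^2  →[2↦3]→  3^(3 + 1) + 3^3 = 108  −1 ⇒ G_1=107
G_1=107  [base 3] 3^(3 + 1) + 2·3^2 + 2·3 + 2  →[3↦4]→  4^(4 + 1) + 2·4^2 + 2·4 + 2 = 1066  −1 ⇒ G_2=1065
G_2=1065  [base 4] 4^(4 + 1) + 2·4^2 + 2·4 + 1  →[4↦5]→  5^(5 + 1) + 2·5^2 + 2·5 + 1 = 15686  −1 ⇒ G_3=15685

4^(4 + 1) + 2·4^2 + 2·4 + 1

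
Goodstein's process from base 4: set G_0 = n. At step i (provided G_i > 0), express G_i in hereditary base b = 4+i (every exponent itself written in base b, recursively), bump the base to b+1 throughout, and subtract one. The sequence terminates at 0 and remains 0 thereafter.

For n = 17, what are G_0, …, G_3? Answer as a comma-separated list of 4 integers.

i=0: 17 = 4^2 + 1 (b=4); 4→5: 5^2 + 1 = 26; 26−1 = 25
i=1: 25 = 5^2 (b=5); 5→6: 6^2 = 36; 36−1 = 35
i=2: 35 = 5·6 + 5 (b=6); 6→7: 5·7 + 5 = 40; 40−1 = 39

17, 25, 35, 39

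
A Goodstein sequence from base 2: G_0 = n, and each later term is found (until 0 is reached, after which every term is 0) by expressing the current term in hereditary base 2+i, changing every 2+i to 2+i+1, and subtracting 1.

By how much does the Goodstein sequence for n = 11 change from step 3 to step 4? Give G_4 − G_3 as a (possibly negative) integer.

264310

[0] 11 ≡ 2^(2 + 1) + 2 + 1 (base 2). Lift 3: 85. −1: 84.
[1] 84 ≡ 3^(3 + 1) + 3 (base 3). Lift 4: 1028. −1: 1027.
[2] 1027 ≡ 4^(4 + 1) + 3 (base 4). Lift 5: 15628. −1: 15627.
[3] 15627 ≡ 5^(5 + 1) + 2 (base 5). Lift 6: 279938. −1: 279937.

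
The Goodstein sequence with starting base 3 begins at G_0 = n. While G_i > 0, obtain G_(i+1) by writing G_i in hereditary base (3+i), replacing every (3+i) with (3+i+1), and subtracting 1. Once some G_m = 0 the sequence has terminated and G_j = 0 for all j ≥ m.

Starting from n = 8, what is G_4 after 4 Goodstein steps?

[0] 8 ≡ 2·3 + 2 (base 3). Lift 4: 10. −1: 9.
[1] 9 ≡ 2·4 + 1 (base 4). Lift 5: 11. −1: 10.
[2] 10 ≡ 2·5 (base 5). Lift 6: 12. −1: 11.
[3] 11 ≡ 6 + 5 (base 6). Lift 7: 12. −1: 11.

11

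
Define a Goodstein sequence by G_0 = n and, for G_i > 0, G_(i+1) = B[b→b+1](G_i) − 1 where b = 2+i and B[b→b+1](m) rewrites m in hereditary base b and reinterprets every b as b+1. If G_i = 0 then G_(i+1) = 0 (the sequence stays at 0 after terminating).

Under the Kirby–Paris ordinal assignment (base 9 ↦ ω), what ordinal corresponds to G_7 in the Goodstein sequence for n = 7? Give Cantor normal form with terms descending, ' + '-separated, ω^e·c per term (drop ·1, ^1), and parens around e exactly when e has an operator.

[0] 7 ≡ 2^2 + 2 + 1 (base 2). Lift 3: 31. −1: 30.
[1] 30 ≡ 3^3 + 3 (base 3). Lift 4: 260. −1: 259.
[2] 259 ≡ 4^4 + 3 (base 4). Lift 5: 3128. −1: 3127.
[3] 3127 ≡ 5^5 + 2 (base 5). Lift 6: 46658. −1: 46657.
[4] 46657 ≡ 6^6 + 1 (base 6). Lift 7: 823544. −1: 823543.
[5] 823543 ≡ 7^7 (base 7). Lift 8: 16777216. −1: 16777215.
[6] 16777215 ≡ 7·8^7 + 7·8^6 + 7·8^5 + 7·8^4 + 7·8^3 + 7·8^2 + 7·8 + 7 (base 8). Lift 9: 37665880. −1: 37665879.

ω^7·7 + ω^6·7 + ω^5·7 + ω^4·7 + ω^3·7 + ω^2·7 + ω·7 + 6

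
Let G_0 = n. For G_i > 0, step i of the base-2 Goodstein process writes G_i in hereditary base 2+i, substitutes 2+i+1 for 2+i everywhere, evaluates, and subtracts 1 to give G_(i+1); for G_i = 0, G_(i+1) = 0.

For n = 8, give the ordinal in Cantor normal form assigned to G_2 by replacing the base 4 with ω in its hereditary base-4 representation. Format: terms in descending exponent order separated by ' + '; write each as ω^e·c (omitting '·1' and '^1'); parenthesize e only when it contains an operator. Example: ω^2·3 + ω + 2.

G_0=8  [base 2] 2^(2 + 1)  →[2↦3]→  3^(3 + 1) = 81  −1 ⇒ G_1=80
G_1=80  [base 3] 2·3^3 + 2·3^2 + 2·3 + 2  →[3↦4]→  2·4^4 + 2·4^2 + 2·4 + 2 = 554  −1 ⇒ G_2=553
G_2=553  [base 4] 2·4^4 + 2·4^2 + 2·4 + 1  →[4↦5]→  2·5^5 + 2·5^2 + 2·5 + 1 = 6311  −1 ⇒ G_3=6310

ω^ω·2 + ω^2·2 + ω·2 + 1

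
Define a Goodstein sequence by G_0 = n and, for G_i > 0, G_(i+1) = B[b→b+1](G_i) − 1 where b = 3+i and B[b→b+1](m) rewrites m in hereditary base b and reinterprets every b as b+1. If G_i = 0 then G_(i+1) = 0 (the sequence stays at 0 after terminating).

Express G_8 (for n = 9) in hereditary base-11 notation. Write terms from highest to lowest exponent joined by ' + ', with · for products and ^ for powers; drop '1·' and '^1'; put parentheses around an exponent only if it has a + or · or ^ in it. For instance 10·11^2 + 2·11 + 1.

2·11 + 4

G_0 = 9. HB_3(9) = 3^2. Bump = 16. G_1 = 15.
G_1 = 15. HB_4(15) = 3·4 + 3. Bump = 18. G_2 = 17.
G_2 = 17. HB_5(17) = 3·5 + 2. Bump = 20. G_3 = 19.
G_3 = 19. HB_6(19) = 3·6 + 1. Bump = 22. G_4 = 21.
G_4 = 21. HB_7(21) = 3·7. Bump = 24. G_5 = 23.
G_5 = 23. HB_8(23) = 2·8 + 7. Bump = 25. G_6 = 24.
G_6 = 24. HB_9(24) = 2·9 + 6. Bump = 26. G_7 = 25.
G_7 = 25. HB_10(25) = 2·10 + 5. Bump = 27. G_8 = 26.
G_8 = 26. HB_11(26) = 2·11 + 4. Bump = 28. G_9 = 27.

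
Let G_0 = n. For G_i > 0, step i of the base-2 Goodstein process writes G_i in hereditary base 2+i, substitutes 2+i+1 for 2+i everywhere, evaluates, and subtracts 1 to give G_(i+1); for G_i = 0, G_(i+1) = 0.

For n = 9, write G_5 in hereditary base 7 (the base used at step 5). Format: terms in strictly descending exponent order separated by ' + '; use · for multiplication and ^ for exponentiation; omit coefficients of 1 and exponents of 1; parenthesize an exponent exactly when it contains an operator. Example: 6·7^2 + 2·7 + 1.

G_0=9  [base 2] 2^(2 + 1) + 1  →[2↦3]→  3^(3 + 1) + 1 = 82  −1 ⇒ G_1=81
G_1=81  [base 3] 3^(3 + 1)  →[3↦4]→  4^(4 + 1) = 1024  −1 ⇒ G_2=1023
G_2=1023  [base 4] 3·4^4 + 3·4^3 + 3·4^2 + 3·4 + 3  →[4↦5]→  3·5^5 + 3·5^3 + 3·5^2 + 3·5 + 3 = 9843  −1 ⇒ G_3=9842
G_3=9842  [base 5] 3·5^5 + 3·5^3 + 3·5^2 + 3·5 + 2  →[5↦6]→  3·6^6 + 3·6^3 + 3·6^2 + 3·6 + 2 = 140744  −1 ⇒ G_4=140743
G_4=140743  [base 6] 3·6^6 + 3·6^3 + 3·6^2 + 3·6 + 1  →[6↦7]→  3·7^7 + 3·7^3 + 3·7^2 + 3·7 + 1 = 2471827  −1 ⇒ G_5=2471826
G_5=2471826  [base 7] 3·7^7 + 3·7^3 + 3·7^2 + 3·7  →[7↦8]→  3·8^8 + 3·8^3 + 3·8^2 + 3·8 = 50333400  −1 ⇒ G_6=50333399

3·7^7 + 3·7^3 + 3·7^2 + 3·7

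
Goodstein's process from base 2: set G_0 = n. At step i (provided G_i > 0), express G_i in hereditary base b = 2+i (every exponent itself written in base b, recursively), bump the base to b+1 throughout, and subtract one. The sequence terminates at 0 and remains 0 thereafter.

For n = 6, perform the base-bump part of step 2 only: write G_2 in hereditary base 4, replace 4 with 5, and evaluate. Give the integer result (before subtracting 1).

base 2: 6 = 2^2 + 2; at 3: 3^3 + 3 = 30; next = 29
base 3: 29 = 3^3 + 2; at 4: 4^4 + 2 = 258; next = 257
base 4: 257 = 4^4 + 1; at 5: 5^5 + 1 = 3126; next = 3125

3126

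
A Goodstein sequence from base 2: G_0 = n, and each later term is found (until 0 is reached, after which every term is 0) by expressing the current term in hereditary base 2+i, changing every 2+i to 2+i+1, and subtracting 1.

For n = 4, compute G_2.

i=0: 4 = 2^2 (b=2); 2→3: 3^3 = 27; 27−1 = 26
i=1: 26 = 2·3^2 + 2·3 + 2 (b=3); 3→4: 2·4^2 + 2·4 + 2 = 42; 42−1 = 41
i=2: 41 = 2·4^2 + 2·4 + 1 (b=4); 4→5: 2·5^2 + 2·5 + 1 = 61; 61−1 = 60

41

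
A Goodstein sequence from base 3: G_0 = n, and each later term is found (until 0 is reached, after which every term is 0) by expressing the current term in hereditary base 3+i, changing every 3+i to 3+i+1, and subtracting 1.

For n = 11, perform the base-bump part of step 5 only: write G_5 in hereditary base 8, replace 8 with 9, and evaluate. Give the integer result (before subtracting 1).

base 3: 11 = 3^2 + 2; at 4: 4^2 + 2 = 18; next = 17
base 4: 17 = 4^2 + 1; at 5: 5^2 + 1 = 26; next = 25
base 5: 25 = 5^2; at 6: 6^2 = 36; next = 35
base 6: 35 = 5·6 + 5; at 7: 5·7 + 5 = 40; next = 39
base 7: 39 = 5·7 + 4; at 8: 5·8 + 4 = 44; next = 43
base 8: 43 = 5·8 + 3; at 9: 5·9 + 3 = 48; next = 47

48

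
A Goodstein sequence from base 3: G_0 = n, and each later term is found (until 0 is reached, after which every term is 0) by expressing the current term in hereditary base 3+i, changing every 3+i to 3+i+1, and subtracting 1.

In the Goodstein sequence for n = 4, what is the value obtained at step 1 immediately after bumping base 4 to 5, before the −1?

4 —HB3→ 3 + 1 —bump→ 4 + 1 = 5 —(−1)→ 4
4 —HB4→ 4 —bump→ 5 = 5 —(−1)→ 4

5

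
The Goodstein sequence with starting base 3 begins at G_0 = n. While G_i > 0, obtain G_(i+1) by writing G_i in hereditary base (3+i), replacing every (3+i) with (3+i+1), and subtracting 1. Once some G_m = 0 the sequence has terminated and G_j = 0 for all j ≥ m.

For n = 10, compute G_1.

(0) 10|_3 = 3^2 + 1 ↦ 4^2 + 1|_4 = 17 ⇒ 16
(1) 16|_4 = 4^2 ↦ 5^2|_5 = 25 ⇒ 24

16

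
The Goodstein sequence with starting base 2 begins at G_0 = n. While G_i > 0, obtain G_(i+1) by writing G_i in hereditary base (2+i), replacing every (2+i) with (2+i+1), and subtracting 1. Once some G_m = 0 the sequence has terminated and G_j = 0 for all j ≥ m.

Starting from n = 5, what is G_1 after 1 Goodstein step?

(0) 5|_2 = 2^2 + 1 ↦ 3^3 + 1|_3 = 28 ⇒ 27
(1) 27|_3 = 3^3 ↦ 4^4|_4 = 256 ⇒ 255

27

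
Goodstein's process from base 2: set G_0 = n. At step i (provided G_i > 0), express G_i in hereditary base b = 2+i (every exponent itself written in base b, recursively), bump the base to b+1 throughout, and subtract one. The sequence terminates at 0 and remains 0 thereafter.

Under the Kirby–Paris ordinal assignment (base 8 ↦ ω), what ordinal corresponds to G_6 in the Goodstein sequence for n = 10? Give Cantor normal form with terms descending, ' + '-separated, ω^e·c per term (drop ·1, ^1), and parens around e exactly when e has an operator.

10 —HB2→ 2^(2 + 1) + 2 —bump→ 3^(3 + 1) + 3 = 84 —(−1)→ 83
83 —HB3→ 3^(3 + 1) + 2 —bump→ 4^(4 + 1) + 2 = 1026 —(−1)→ 1025
1025 —HB4→ 4^(4 + 1) + 1 —bump→ 5^(5 + 1) + 1 = 15626 —(−1)→ 15625
15625 —HB5→ 5^(5 + 1) —bump→ 6^(6 + 1) = 279936 —(−1)→ 279935
279935 —HB6→ 5·6^6 + 5·6^5 + 5·6^4 + 5·6^3 + 5·6^2 + 5·6 + 5 —bump→ 5·7^7 + 5·7^5 + 5·7^4 + 5·7^3 + 5·7^2 + 5·7 + 5 = 4215755 —(−1)→ 4215754
4215754 —HB7→ 5·7^7 + 5·7^5 + 5·7^4 + 5·7^3 + 5·7^2 + 5·7 + 4 —bump→ 5·8^8 + 5·8^5 + 5·8^4 + 5·8^3 + 5·8^2 + 5·8 + 4 = 84073324 —(−1)→ 84073323
84073323 —HB8→ 5·8^8 + 5·8^5 + 5·8^4 + 5·8^3 + 5·8^2 + 5·8 + 3 —bump→ 5·9^9 + 5·9^5 + 5·9^4 + 5·9^3 + 5·9^2 + 5·9 + 3 = 1937434593 —(−1)→ 1937434592

ω^ω·5 + ω^5·5 + ω^4·5 + ω^3·5 + ω^2·5 + ω·5 + 3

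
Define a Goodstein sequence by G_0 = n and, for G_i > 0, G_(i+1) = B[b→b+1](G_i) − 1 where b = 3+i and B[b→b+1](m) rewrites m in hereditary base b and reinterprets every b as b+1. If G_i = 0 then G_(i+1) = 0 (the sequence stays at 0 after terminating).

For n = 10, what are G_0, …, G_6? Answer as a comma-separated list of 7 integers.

(0) 10|_3 = 3^2 + 1 ↦ 4^2 + 1|_4 = 17 ⇒ 16
(1) 16|_4 = 4^2 ↦ 5^2|_5 = 25 ⇒ 24
(2) 24|_5 = 4·5 + 4 ↦ 4·6 + 4|_6 = 28 ⇒ 27
(3) 27|_6 = 4·6 + 3 ↦ 4·7 + 3|_7 = 31 ⇒ 30
(4) 30|_7 = 4·7 + 2 ↦ 4·8 + 2|_8 = 34 ⇒ 33
(5) 33|_8 = 4·8 + 1 ↦ 4·9 + 1|_9 = 37 ⇒ 36

10, 16, 24, 27, 30, 33, 36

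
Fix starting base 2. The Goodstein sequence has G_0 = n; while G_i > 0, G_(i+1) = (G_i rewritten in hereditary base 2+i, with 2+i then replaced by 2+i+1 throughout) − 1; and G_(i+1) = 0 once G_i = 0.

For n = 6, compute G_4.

46655

step 0: 6 = 2^2 + 2; sub 3 for 2: 3^3 + 3; = 30; G_1 = 30−1 = 29
step 1: 29 = 3^3 + 2; sub 4 for 3: 4^4 + 2; = 258; G_2 = 258−1 = 257
step 2: 257 = 4^4 + 1; sub 5 for 4: 5^5 + 1; = 3126; G_3 = 3126−1 = 3125
step 3: 3125 = 5^5; sub 6 for 5: 6^6; = 46656; G_4 = 46656−1 = 46655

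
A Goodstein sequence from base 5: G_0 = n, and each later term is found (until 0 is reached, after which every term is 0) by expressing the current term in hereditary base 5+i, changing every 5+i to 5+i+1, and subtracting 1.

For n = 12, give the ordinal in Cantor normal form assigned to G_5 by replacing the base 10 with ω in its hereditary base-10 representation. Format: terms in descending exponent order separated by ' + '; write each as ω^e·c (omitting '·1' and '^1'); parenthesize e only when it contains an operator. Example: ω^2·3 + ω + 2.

base 5: 12 = 2·5 + 2; at 6: 2·6 + 2 = 14; next = 13
base 6: 13 = 2·6 + 1; at 7: 2·7 + 1 = 15; next = 14
base 7: 14 = 2·7; at 8: 2·8 = 16; next = 15
base 8: 15 = 8 + 7; at 9: 9 + 7 = 16; next = 15
base 9: 15 = 9 + 6; at 10: 10 + 6 = 16; next = 15
base 10: 15 = 10 + 5; at 11: 11 + 5 = 16; next = 15

ω + 5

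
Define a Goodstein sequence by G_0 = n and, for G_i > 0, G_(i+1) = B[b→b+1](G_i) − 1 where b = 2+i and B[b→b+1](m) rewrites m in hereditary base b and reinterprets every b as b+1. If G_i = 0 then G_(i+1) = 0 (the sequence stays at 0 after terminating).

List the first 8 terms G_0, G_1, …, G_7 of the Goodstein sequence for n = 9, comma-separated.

[0] 9 ≡ 2^(2 + 1) + 1 (base 2). Lift 3: 82. −1: 81.
[1] 81 ≡ 3^(3 + 1) (base 3). Lift 4: 1024. −1: 1023.
[2] 1023 ≡ 3·4^4 + 3·4^3 + 3·4^2 + 3·4 + 3 (base 4). Lift 5: 9843. −1: 9842.
[3] 9842 ≡ 3·5^5 + 3·5^3 + 3·5^2 + 3·5 + 2 (base 5). Lift 6: 140744. −1: 140743.
[4] 140743 ≡ 3·6^6 + 3·6^3 + 3·6^2 + 3·6 + 1 (base 6). Lift 7: 2471827. −1: 2471826.
[5] 2471826 ≡ 3·7^7 + 3·7^3 + 3·7^2 + 3·7 (base 7). Lift 8: 50333400. −1: 50333399.
[6] 50333399 ≡ 3·8^8 + 3·8^3 + 3·8^2 + 2·8 + 7 (base 8). Lift 9: 1162263922. −1: 1162263921.

9, 81, 1023, 9842, 140743, 2471826, 50333399, 1162263921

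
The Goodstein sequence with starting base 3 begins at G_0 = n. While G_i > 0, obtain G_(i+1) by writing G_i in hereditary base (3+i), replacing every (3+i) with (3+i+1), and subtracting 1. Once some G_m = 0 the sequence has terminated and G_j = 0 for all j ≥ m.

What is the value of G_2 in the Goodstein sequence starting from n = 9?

step 0: 9 = 3^2; sub 4 for 3: 4^2; = 16; G_1 = 16−1 = 15
step 1: 15 = 3·4 + 3; sub 5 for 4: 3·5 + 3; = 18; G_2 = 18−1 = 17
step 2: 17 = 3·5 + 2; sub 6 for 5: 3·6 + 2; = 20; G_3 = 20−1 = 19

17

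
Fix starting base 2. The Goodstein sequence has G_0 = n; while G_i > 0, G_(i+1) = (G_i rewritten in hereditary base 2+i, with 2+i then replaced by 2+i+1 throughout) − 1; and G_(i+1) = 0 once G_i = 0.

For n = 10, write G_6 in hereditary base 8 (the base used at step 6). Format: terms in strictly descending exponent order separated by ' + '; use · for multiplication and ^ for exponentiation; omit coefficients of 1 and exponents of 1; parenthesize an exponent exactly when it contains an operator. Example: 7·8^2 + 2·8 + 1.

[0] 10 ≡ 2^(2 + 1) + 2 (base 2). Lift 3: 84. −1: 83.
[1] 83 ≡ 3^(3 + 1) + 2 (base 3). Lift 4: 1026. −1: 1025.
[2] 1025 ≡ 4^(4 + 1) + 1 (base 4). Lift 5: 15626. −1: 15625.
[3] 15625 ≡ 5^(5 + 1) (base 5). Lift 6: 279936. −1: 279935.
[4] 279935 ≡ 5·6^6 + 5·6^5 + 5·6^4 + 5·6^3 + 5·6^2 + 5·6 + 5 (base 6). Lift 7: 4215755. −1: 4215754.
[5] 4215754 ≡ 5·7^7 + 5·7^5 + 5·7^4 + 5·7^3 + 5·7^2 + 5·7 + 4 (base 7). Lift 8: 84073324. −1: 84073323.

5·8^8 + 5·8^5 + 5·8^4 + 5·8^3 + 5·8^2 + 5·8 + 3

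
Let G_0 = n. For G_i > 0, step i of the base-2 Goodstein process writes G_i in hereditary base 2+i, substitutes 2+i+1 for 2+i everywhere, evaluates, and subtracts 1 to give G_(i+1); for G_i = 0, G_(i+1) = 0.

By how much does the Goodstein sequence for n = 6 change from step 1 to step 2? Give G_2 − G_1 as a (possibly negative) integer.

[0] 6 ≡ 2^2 + 2 (base 2). Lift 3: 30. −1: 29.
[1] 29 ≡ 3^3 + 2 (base 3). Lift 4: 258. −1: 257.

228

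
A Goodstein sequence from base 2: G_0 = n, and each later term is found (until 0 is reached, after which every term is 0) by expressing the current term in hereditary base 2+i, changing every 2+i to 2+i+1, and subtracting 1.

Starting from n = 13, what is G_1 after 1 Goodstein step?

i=0: 13 = 2^(2 + 1) + 2^2 + 1 (b=2); 2→3: 3^(3 + 1) + 3^3 + 1 = 109; 109−1 = 108
i=1: 108 = 3^(3 + 1) + 3^3 (b=3); 3→4: 4^(4 + 1) + 4^4 = 1280; 1280−1 = 1279

108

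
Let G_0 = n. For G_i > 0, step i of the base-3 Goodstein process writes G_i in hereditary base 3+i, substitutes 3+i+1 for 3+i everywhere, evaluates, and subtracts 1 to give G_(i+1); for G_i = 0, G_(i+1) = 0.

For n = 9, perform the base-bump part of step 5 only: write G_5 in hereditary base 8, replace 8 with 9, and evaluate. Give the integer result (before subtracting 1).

25

i=0: 9 = 3^2 (b=3); 3→4: 4^2 = 16; 16−1 = 15
i=1: 15 = 3·4 + 3 (b=4); 4→5: 3·5 + 3 = 18; 18−1 = 17
i=2: 17 = 3·5 + 2 (b=5); 5→6: 3·6 + 2 = 20; 20−1 = 19
i=3: 19 = 3·6 + 1 (b=6); 6→7: 3·7 + 1 = 22; 22−1 = 21
i=4: 21 = 3·7 (b=7); 7→8: 3·8 = 24; 24−1 = 23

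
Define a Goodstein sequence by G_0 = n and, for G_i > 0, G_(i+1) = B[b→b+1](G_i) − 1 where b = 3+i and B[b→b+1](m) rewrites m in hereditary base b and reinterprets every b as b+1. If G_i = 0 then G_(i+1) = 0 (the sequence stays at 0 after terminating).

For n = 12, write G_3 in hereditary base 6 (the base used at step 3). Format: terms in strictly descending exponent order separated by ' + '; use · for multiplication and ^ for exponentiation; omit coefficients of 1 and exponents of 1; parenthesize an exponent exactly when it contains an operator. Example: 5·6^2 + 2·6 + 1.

(0) 12|_3 = 3^2 + 3 ↦ 4^2 + 4|_4 = 20 ⇒ 19
(1) 19|_4 = 4^2 + 3 ↦ 5^2 + 3|_5 = 28 ⇒ 27
(2) 27|_5 = 5^2 + 2 ↦ 6^2 + 2|_6 = 38 ⇒ 37
(3) 37|_6 = 6^2 + 1 ↦ 7^2 + 1|_7 = 50 ⇒ 49

6^2 + 1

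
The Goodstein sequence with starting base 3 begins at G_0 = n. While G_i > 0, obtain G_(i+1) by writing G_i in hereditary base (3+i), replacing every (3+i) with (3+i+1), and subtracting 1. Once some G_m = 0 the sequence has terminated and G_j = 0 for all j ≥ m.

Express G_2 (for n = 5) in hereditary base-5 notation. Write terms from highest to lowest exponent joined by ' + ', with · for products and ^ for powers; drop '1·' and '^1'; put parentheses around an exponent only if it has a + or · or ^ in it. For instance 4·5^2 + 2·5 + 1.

G_0=5  [base 3] 3 + 2  →[3↦4]→  4 + 2 = 6  −1 ⇒ G_1=5
G_1=5  [base 4] 4 + 1  →[4↦5]→  5 + 1 = 6  −1 ⇒ G_2=5
G_2=5  [base 5] 5  →[5↦6]→  6 = 6  −1 ⇒ G_3=5

5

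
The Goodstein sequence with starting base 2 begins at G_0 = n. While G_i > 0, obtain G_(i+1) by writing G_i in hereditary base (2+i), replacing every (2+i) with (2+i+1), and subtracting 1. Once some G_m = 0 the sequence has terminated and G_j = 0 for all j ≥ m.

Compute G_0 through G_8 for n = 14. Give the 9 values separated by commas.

step 0: 14 = 2^(2 + 1) + 2^2 + 2; sub 3 for 2: 3^(3 + 1) + 3^3 + 3; = 111; G_1 = 111−1 = 110
step 1: 110 = 3^(3 + 1) + 3^3 + 2; sub 4 for 3: 4^(4 + 1) + 4^4 + 2; = 1282; G_2 = 1282−1 = 1281
step 2: 1281 = 4^(4 + 1) + 4^4 + 1; sub 5 for 4: 5^(5 + 1) + 5^5 + 1; = 18751; G_3 = 18751−1 = 18750
step 3: 18750 = 5^(5 + 1) + 5^5; sub 6 for 5: 6^(6 + 1) + 6^6; = 326592; G_4 = 326592−1 = 326591
step 4: 326591 = 6^(6 + 1) + 5·6^5 + 5·6^4 + 5·6^3 + 5·6^2 + 5·6 + 5; sub 7 for 6: 7^(7 + 1) + 5·7^5 + 5·7^4 + 5·7^3 + 5·7^2 + 5·7 + 5; = 5862841; G_5 = 5862841−1 = 5862840
step 5: 5862840 = 7^(7 + 1) + 5·7^5 + 5·7^4 + 5·7^3 + 5·7^2 + 5·7 + 4; sub 8 for 7: 8^(8 + 1) + 5·8^5 + 5·8^4 + 5·8^3 + 5·8^2 + 5·8 + 4; = 134404972; G_6 = 134404972−1 = 134404971
step 6: 134404971 = 8^(8 + 1) + 5·8^5 + 5·8^4 + 5·8^3 + 5·8^2 + 5·8 + 3; sub 9 for 8: 9^(9 + 1) + 5·9^5 + 5·9^4 + 5·9^3 + 5·9^2 + 5·9 + 3; = 3487116549; G_7 = 3487116549−1 = 3487116548
step 7: 3487116548 = 9^(9 + 1) + 5·9^5 + 5·9^4 + 5·9^3 + 5·9^2 + 5·9 + 2; sub 10 for 9: 10^(10 + 1) + 5·10^5 + 5·10^4 + 5·10^3 + 5·10^2 + 5·10 + 2; = 100000555552; G_8 = 100000555552−1 = 100000555551

14, 110, 1281, 18750, 326591, 5862840, 134404971, 3487116548, 100000555551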